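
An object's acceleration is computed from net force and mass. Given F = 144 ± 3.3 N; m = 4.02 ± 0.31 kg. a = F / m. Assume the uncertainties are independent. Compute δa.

2.88 m/s^2

Since a is a product/quotient, work with relative uncertainties:
  (1·δF/F)² = (1×0.0229)² = 0.000525;  (-1·δm/m)² = (-1×0.0771)² = 0.00595
δa/a = √(0.00647) = 0.0804
a = 35.8 m/s^2, so δa = 0.0804 × 35.8 = 2.88 m/s^2.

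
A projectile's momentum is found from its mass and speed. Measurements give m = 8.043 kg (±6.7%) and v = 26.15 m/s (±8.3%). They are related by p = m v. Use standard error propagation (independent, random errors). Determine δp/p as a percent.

Since p is a product/quotient, work with relative uncertainties:
  (1·δm/m)² = (1×0.0670)² = 0.00449;  (1·δv/v)² = (1×0.0830)² = 0.00689
δp/p = √(0.0114) = 0.107

10.7%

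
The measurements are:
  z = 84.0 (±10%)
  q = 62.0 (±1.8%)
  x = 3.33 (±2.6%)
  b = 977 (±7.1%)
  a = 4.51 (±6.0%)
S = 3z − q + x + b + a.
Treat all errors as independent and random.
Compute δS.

For a sum/difference, combine absolute errors in quadrature:
  (3·δz)² = 635;  (δq)² = 1.25;  (δx)² = 0.00750;  (δb)² = 4810;  (δa)² = 0.0732
δS = √(5450) = 73.8

73.8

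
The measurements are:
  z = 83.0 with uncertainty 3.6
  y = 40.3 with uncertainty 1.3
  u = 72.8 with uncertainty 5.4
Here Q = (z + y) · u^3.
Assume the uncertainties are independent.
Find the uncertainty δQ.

1.07e+07

Let w = z + y = 123. δw = √(δz² + δy²) = √(13.0 + 1.69) = 3.83, so δw/w = 0.0310.
Q is then a monomial in w, u:
δQ/Q = √((δw/w)² + (3·δu/u)²) = √(0.000964 + 0.0495) = 0.225
Q = 4.76e+07, so δQ = 0.225 × 4.76e+07 = 1.07e+07.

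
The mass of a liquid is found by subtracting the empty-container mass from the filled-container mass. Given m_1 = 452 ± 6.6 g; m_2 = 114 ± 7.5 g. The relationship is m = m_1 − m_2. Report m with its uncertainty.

338 ± 9.99 g

Absolute uncertainties add in quadrature for a linear combination:
  (δm_1)² = 43.6;  (δm_2)² = 56.2
δm = √(99.8) = 9.99 g
m = 338 g.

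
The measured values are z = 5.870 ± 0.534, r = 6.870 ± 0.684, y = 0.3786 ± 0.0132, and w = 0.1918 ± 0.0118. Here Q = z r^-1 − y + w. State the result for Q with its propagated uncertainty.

0.6676 ± 0.117

Let p = z·r^-1 = 0.8544. δp/p = √((1·δz/z)² + (-1·δr/r)²) = √(0.00828 + 0.00991) = 0.135, so δp = 0.115.
Q = p − y + w: δQ = √(δp² + δy² + δw²) = √(0.0133 + 0.000174 + 0.000139) = 0.117
Q = 0.6676.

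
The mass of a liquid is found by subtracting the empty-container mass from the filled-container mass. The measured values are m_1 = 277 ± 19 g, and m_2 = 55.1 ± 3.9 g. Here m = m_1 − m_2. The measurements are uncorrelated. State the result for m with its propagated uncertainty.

222 ± 19.4 g

Absolute uncertainties add in quadrature for a linear combination:
  (δm_1)² = 361;  (δm_2)² = 15.2
δm = √(376) = 19.4 g
m = 222 g.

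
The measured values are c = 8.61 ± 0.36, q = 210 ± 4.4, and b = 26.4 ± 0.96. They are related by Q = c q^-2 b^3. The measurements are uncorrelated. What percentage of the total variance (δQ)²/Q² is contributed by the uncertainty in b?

(δQ/Q)² = (1·δc/c)² + (-2·δq/q)² + (3·δb/b)²
  c term: (1×0.0418)² = 0.00175
  q term: (-2×0.0210)² = 0.00176
  b term: (3×0.0364)² = 0.0119
Total = 0.0154. Share from b = 0.0119/0.0154 = 0.773.

77.3%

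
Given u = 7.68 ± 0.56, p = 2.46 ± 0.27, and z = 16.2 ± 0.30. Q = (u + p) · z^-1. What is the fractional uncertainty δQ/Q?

0.0640

Let w = u + p = 10.1. δw = √(δu² + δp²) = √(0.314 + 0.0729) = 0.622, so δw/w = 0.0613.
Q is then a monomial in w, z:
δQ/Q = √((δw/w)² + (-1·δz/z)²) = √(0.00376 + 0.000343) = 0.0640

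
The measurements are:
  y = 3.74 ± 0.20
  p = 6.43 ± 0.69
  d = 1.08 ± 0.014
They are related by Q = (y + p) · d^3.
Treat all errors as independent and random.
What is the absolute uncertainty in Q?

1.03

Let u = y + p = 10.2. δu = √(δy² + δp²) = √(0.0400 + 0.476) = 0.718, so δu/u = 0.0706.
Q is then a monomial in u, d:
δQ/Q = √((δu/u)² + (3·δd/d)²) = √(0.00499 + 0.00151) = 0.0806
Q = 12.8, so δQ = 0.0806 × 12.8 = 1.03.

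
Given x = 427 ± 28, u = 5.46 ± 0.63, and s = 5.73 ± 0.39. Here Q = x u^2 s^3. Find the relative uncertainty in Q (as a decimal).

0.315

Relative error in a monomial: (δQ/Q)² = Σ (nᵢ · δxᵢ/xᵢ)².
  (1·δx/x)² = (1×0.0656)² = 0.00430;  (2·δu/u)² = (2×0.115)² = 0.0533;  (3·δs/s)² = (3×0.0681)² = 0.0417
δQ/Q = √(0.0992) = 0.315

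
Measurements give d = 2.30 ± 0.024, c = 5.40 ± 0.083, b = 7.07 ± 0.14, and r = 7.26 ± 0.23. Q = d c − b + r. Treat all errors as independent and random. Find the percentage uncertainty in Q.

2.81%

Let p = d·c = 12.4. δp/p = √((1·δd/d)² + (1·δc/c)²) = √(0.000109 + 0.000236) = 0.0186, so δp = 0.231.
Q = p − b + r: δQ = √(δp² + δb² + δr²) = √(0.0532 + 0.0196 + 0.0529) = 0.355
Q = 12.6, so δQ/Q = 0.355/12.6 = 0.0281.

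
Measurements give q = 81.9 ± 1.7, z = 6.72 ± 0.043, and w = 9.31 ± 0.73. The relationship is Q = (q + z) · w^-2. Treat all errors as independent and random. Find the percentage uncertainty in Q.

Let u = q + z = 88.6. δu = √(δq² + δz²) = √(2.89 + 0.00185) = 1.70, so δu/u = 0.0192.
Q is then a monomial in u, w:
δQ/Q = √((δu/u)² + (-2·δw/w)²) = √(0.000368 + 0.0246) = 0.158

15.8%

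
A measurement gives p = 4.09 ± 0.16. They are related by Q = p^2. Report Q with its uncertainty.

16.7 ± 1.31

Q ∝ p^2, so δQ/Q = |2| · δp/p = 2 × 0.0391 = 0.0782.
Q = 16.7, so δQ = 0.0782 × 16.7 = 1.31.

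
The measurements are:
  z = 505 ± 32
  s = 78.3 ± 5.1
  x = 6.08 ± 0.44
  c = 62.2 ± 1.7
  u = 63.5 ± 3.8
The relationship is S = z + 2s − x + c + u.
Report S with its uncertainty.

For a sum/difference, combine absolute errors in quadrature:
  (δz)² = 1020;  (2·δs)² = 104;  (δx)² = 0.194;  (δc)² = 2.89;  (δu)² = 14.4
δS = √(1150) = 33.8
S = 781.

781 ± 33.8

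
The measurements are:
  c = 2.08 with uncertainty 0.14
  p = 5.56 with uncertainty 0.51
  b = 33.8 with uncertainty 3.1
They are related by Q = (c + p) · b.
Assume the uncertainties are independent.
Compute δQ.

29.7

Let u = c + p = 7.64. δu = √(δc² + δp²) = √(0.0196 + 0.260) = 0.529, so δu/u = 0.0692.
Q is then a monomial in u, b:
δQ/Q = √((δu/u)² + (1·δb/b)²) = √(0.00479 + 0.00841) = 0.115
Q = 258, so δQ = 0.115 × 258 = 29.7.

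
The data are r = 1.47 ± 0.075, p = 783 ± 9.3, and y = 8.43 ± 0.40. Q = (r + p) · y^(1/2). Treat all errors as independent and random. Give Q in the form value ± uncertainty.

Let u = r + p = 784. δu = √(δr² + δp²) = √(0.00562 + 86.5) = 9.30, so δu/u = 0.0119.
Q is then a monomial in u, y:
δQ/Q = √((δu/u)² + (½·δy/y)²) = √(0.000141 + 0.000563) = 0.0265
Q = 2280, so δQ = 0.0265 × 2280 = 60.4.

2280 ± 60.4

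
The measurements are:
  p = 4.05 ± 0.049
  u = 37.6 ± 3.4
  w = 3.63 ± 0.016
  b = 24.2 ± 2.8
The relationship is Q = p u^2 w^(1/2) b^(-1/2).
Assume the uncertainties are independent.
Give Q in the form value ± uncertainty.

2220 ± 422

Since Q is a product/quotient, work with relative uncertainties:
  (1·δp/p)² = (1×0.0121)² = 0.000146;  (2·δu/u)² = (2×0.0904)² = 0.0327;  (½·δw/w)² = (0.5×0.00441)² = 4.86e-06;  (−½·δb/b)² = (-0.5×0.116)² = 0.00335
δQ/Q = √(0.0362) = 0.190
Q = 2220, so δQ = 0.190 × 2220 = 422.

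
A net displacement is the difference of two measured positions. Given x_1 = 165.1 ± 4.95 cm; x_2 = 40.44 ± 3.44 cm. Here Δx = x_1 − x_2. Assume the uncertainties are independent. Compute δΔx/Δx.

Each term contributes (cᵢ δxᵢ)² to (δΔx)²:
  (δx_1)² = 24.5;  (δx_2)² = 11.8
δΔx = √(36.3) = 6.03 cm
Δx = 124.7 cm, so δΔx/Δx = 6.03/124.7 = 0.0484.

0.0484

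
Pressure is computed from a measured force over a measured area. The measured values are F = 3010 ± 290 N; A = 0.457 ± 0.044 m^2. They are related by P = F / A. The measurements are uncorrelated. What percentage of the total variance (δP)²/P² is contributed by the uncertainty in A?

50.0%

(δP/P)² = (1·δF/F)² + (-1·δA/A)²
  F term: (1×0.0963)² = 0.00928
  A term: (-1×0.0963)² = 0.00927
Total = 0.0186. Share from A = 0.00927/0.0186 = 0.500.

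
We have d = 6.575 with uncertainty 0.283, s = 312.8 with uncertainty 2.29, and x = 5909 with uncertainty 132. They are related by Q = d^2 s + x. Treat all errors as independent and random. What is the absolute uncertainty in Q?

Let p = d^2·s = 13520. δp/p = √((2·δd/d)² + (1·δs/s)²) = √(0.00741 + 5.36e-05) = 0.0864, so δp = 1170.
Q = p + x: δQ = √(δp² + δx²) = √(1.36e+06 + 17400) = 1180

1180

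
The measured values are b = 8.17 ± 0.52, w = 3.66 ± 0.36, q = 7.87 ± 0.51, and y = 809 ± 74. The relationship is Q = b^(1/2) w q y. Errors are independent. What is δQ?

10200

Relative error in a monomial: (δQ/Q)² = Σ (nᵢ · δxᵢ/xᵢ)².
  (½·δb/b)² = (0.5×0.0636)² = 0.00101;  (1·δw/w)² = (1×0.0984)² = 0.00967;  (1·δq/q)² = (1×0.0648)² = 0.00420;  (1·δy/y)² = (1×0.0915)² = 0.00837
δQ/Q = √(0.0233) = 0.152
Q = 66600, so δQ = 0.152 × 66600 = 10200.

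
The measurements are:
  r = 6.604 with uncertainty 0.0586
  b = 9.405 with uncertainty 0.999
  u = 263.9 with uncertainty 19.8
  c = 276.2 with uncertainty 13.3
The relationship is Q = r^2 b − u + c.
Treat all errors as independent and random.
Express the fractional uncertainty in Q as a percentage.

11.9%

Let p = r^2·b = 410.2. δp/p = √((2·δr/r)² + (1·δb/b)²) = √(0.000315 + 0.0113) = 0.108, so δp = 44.2.
Q = p − u + c: δQ = √(δp² + δu² + δc²) = √(1950 + 392 + 177) = 50.2
Q = 422.5, so δQ/Q = 50.2/422.5 = 0.119.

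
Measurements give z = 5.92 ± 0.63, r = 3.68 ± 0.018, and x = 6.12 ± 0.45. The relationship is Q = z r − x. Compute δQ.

2.36

Let p = z·r = 21.8. δp/p = √((1·δz/z)² + (1·δr/r)²) = √(0.0113 + 2.39e-05) = 0.107, so δp = 2.32.
Q = p − x: δQ = √(δp² + δx²) = √(5.39 + 0.203) = 2.36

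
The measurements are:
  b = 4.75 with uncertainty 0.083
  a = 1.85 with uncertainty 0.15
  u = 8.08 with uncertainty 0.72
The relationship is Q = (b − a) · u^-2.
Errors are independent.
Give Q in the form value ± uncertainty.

0.0444 ± 0.00834

Let w = b − a = 2.90. δw = √(δb² + δa²) = √(0.00689 + 0.0225) = 0.171, so δw/w = 0.0591.
Q is then a monomial in w, u:
δQ/Q = √((δw/w)² + (-2·δu/u)²) = √(0.00349 + 0.0318) = 0.188
Q = 0.0444, so δQ = 0.188 × 0.0444 = 0.00834.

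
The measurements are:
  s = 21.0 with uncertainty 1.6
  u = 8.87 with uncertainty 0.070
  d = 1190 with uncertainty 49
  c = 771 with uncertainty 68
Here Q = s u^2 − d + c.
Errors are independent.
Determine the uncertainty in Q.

Let p = s·u^2 = 1650. δp/p = √((1·δs/s)² + (2·δu/u)²) = √(0.00580 + 0.000249) = 0.0778, so δp = 129.
Q = p − d + c: δQ = √(δp² + δd² + δc²) = √(16500 + 2400 + 4620) = 153

153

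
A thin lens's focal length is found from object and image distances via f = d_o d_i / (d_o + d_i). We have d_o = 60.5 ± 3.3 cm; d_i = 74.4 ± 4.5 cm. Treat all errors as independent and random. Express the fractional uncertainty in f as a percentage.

4.05%

∂f/∂d_o = (d_i/(d_o+d_i))² = 0.304;  ∂f/∂d_i = (d_o/(d_o+d_i))² = 0.201
δf = √((∂f/∂d_o · δd_o)² + (∂f/∂d_i · δd_i)²) = √(1.01 + 0.819) = 1.35 cm
f = 33.4 cm, so δf/f = 1.35/33.4 = 0.0405.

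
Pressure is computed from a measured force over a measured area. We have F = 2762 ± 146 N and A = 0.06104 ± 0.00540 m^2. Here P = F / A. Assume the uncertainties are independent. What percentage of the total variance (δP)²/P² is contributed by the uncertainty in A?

(δP/P)² = (1·δF/F)² + (-1·δA/A)²
  F term: (1×0.0529)² = 0.00279
  A term: (-1×0.0885)² = 0.00783
Total = 0.0106. Share from A = 0.00783/0.0106 = 0.737.

73.7%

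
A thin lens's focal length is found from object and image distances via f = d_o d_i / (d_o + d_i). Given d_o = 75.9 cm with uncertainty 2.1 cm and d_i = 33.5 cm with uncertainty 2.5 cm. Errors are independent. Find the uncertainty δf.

∂f/∂d_o = (d_i/(d_o+d_i))² = 0.0938;  ∂f/∂d_i = (d_o/(d_o+d_i))² = 0.481
δf = √((∂f/∂d_o · δd_o)² + (∂f/∂d_i · δd_i)²) = √(0.0388 + 1.45) = 1.22 cm

1.22 cm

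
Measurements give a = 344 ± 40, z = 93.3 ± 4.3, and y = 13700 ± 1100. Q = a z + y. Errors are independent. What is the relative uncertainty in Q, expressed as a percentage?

9.09%

Let p = a·z = 32100. δp/p = √((1·δa/a)² + (1·δz/z)²) = √(0.0135 + 0.00212) = 0.125, so δp = 4010.
Q = p + y: δQ = √(δp² + δy²) = √(1.61e+07 + 1.21e+06) = 4160
Q = 45800, so δQ/Q = 4160/45800 = 0.0909.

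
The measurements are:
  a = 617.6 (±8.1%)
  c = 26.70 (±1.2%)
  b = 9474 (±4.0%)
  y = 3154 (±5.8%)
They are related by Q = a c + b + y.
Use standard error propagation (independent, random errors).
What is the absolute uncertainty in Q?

Let p = a·c = 16490. δp/p = √((1·δa/a)² + (1·δc/c)²) = √(0.00656 + 0.000144) = 0.0819, so δp = 1350.
Q = p + b + y: δQ = √(δp² + δb² + δy²) = √(1.82e+06 + 1.44e+05 + 33500) = 1410

1410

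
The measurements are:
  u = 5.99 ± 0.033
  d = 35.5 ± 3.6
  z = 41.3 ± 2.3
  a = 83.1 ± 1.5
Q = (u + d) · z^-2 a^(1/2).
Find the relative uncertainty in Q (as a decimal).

Let w = u + d = 41.5. δw = √(δu² + δd²) = √(0.00109 + 13.0) = 3.60, so δw/w = 0.0868.
Q is then a monomial in w, z, a:
δQ/Q = √((δw/w)² + (-2·δz/z)² + (½·δa/a)²) = √(0.00753 + 0.0124 + 8.15e-05) = 0.141

0.141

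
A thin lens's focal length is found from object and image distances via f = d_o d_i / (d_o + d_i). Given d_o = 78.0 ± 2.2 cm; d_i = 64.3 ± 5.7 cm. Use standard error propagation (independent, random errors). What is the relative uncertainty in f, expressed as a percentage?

∂f/∂d_o = (d_i/(d_o+d_i))² = 0.204;  ∂f/∂d_i = (d_o/(d_o+d_i))² = 0.300
δf = √((∂f/∂d_o · δd_o)² + (∂f/∂d_i · δd_i)²) = √(0.202 + 2.93) = 1.77 cm
f = 35.2 cm, so δf/f = 1.77/35.2 = 0.0502.

5.02%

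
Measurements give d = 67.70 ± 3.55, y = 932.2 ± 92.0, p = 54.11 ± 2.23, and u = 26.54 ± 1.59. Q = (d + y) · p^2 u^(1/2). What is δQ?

1.92e+06

Let w = d + y = 999.9. δw = √(δd² + δy²) = √(12.6 + 8460) = 92.1, so δw/w = 0.0921.
Q is then a monomial in w, p, u:
δQ/Q = √((δw/w)² + (2·δp/p)² + (½·δu/u)²) = √(0.00848 + 0.00679 + 0.000897) = 0.127
Q = 1.508e+07, so δQ = 0.127 × 1.508e+07 = 1.92e+06.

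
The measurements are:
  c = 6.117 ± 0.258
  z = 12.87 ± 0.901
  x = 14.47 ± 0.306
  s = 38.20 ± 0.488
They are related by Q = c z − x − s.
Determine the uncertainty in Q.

6.46

Let p = c·z = 78.73. δp/p = √((1·δc/c)² + (1·δz/z)²) = √(0.00178 + 0.00490) = 0.0817, so δp = 6.43.
Q = p − x − s: δQ = √(δp² + δx² + δs²) = √(41.4 + 0.0936 + 0.238) = 6.46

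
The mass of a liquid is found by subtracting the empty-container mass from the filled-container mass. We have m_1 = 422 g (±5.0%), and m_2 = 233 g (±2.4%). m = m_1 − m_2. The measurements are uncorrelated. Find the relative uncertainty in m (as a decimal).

For a sum/difference, combine absolute errors in quadrature:
  (δm_1)² = 445;  (δm_2)² = 31.3
δm = √(476) = 21.8 g
m = 189 g, so δm/m = 21.8/189 = 0.115.

0.115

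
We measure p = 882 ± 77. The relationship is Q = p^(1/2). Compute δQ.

1.30

Relative error in a monomial: (δQ/Q)² = Σ (nᵢ · δxᵢ/xᵢ)².
  (½·δp/p)² = (0.5×0.0873)² = 0.00191
δQ/Q = √(0.00191) = 0.0437
Q = 29.7, so δQ = 0.0437 × 29.7 = 1.30.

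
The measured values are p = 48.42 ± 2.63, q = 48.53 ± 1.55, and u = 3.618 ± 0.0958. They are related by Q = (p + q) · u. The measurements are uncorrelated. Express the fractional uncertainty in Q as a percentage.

4.11%

Let w = p + q = 96.95. δw = √(δp² + δq²) = √(6.92 + 2.40) = 3.05, so δw/w = 0.0315.
Q is then a monomial in w, u:
δQ/Q = √((δw/w)² + (1·δu/u)²) = √(0.000991 + 0.000701) = 0.0411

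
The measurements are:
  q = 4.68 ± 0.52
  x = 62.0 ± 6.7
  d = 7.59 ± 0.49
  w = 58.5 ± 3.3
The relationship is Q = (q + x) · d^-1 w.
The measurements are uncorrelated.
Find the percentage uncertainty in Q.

13.2%

Let u = q + x = 66.7. δu = √(δq² + δx²) = √(0.270 + 44.9) = 6.72, so δu/u = 0.101.
Q is then a monomial in u, d, w:
δQ/Q = √((δu/u)² + (-1·δd/d)² + (1·δw/w)²) = √(0.0102 + 0.00417 + 0.00318) = 0.132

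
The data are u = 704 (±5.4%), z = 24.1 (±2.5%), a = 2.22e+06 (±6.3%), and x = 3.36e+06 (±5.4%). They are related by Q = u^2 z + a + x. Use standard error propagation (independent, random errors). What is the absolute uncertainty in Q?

Let p = u^2·z = 1.19e+07. δp/p = √((2·δu/u)² + (1·δz/z)²) = √(0.0117 + 0.000625) = 0.111, so δp = 1.32e+06.
Q = p + a + x: δQ = √(δp² + δa² + δx²) = √(1.75e+12 + 1.96e+10 + 3.29e+10) = 1.34e+06

1.34e+06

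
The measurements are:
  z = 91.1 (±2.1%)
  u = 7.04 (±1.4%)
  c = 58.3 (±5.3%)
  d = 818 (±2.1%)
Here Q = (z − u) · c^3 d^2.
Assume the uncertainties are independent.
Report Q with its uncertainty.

Let w = z − u = 84.1. δw = √(δz² + δu²) = √(3.66 + 0.00971) = 1.92, so δw/w = 0.0228.
Q is then a monomial in w, c, d:
δQ/Q = √((δw/w)² + (3·δc/c)² + (2·δd/d)²) = √(0.000519 + 0.0253 + 0.00176) = 0.166
Q = 1.11e+13, so δQ = 0.166 × 1.11e+13 = 1.85e+12.

(1.11 ± 0.185) × 10^13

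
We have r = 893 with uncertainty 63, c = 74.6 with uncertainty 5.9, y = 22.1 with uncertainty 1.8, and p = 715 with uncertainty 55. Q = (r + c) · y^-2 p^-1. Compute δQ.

Let u = r + c = 968. δu = √(δr² + δc²) = √(3970 + 34.8) = 63.3, so δu/u = 0.0654.
Q is then a monomial in u, y, p:
δQ/Q = √((δu/u)² + (-2·δy/y)² + (-1·δp/p)²) = √(0.00428 + 0.0265 + 0.00592) = 0.192
Q = 0.00277, so δQ = 0.192 × 0.00277 = 0.000531.

0.000531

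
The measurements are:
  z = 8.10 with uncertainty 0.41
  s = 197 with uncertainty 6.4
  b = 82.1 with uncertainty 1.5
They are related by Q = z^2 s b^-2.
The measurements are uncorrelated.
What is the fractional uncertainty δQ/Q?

Each factor contributes (exponent × relative error)² to (δQ/Q)²:
  (2·δz/z)² = (2×0.0506)² = 0.0102;  (1·δs/s)² = (1×0.0325)² = 0.00106;  (-2·δb/b)² = (-2×0.0183)² = 0.00134
δQ/Q = √(0.0126) = 0.112

0.112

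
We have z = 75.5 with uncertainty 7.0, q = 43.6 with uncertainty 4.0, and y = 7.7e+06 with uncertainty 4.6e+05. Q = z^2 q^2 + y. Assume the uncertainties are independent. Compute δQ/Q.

0.155

Let p = z^2·q^2 = 1.08e+07. δp/p = √((2·δz/z)² + (2·δq/q)²) = √(0.0344 + 0.0337) = 0.261, so δp = 2.83e+06.
Q = p + y: δQ = √(δp² + δy²) = √(7.99e+12 + 2.12e+11) = 2.86e+06
Q = 1.85e+07, so δQ/Q = 2.86e+06/1.85e+07 = 0.155.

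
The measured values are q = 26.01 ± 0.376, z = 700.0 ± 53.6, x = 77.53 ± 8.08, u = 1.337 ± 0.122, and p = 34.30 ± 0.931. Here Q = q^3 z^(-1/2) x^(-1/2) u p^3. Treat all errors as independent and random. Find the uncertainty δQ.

For a monomial Q ∝ q^3, z^(-1/2), x^(-1/2), u, p^3, fractional errors add in quadrature:
  (3·δq/q)² = (3×0.0145)² = 0.00188;  (−½·δz/z)² = (-0.5×0.0766)² = 0.00147;  (−½·δx/x)² = (-0.5×0.104)² = 0.00272;  (1·δu/u)² = (1×0.0912)² = 0.00833;  (3·δp/p)² = (3×0.0271)² = 0.00663
δQ/Q = √(0.0210) = 0.145
Q = 4.075e+06, so δQ = 0.145 × 4.075e+06 = 5.91e+05.

5.91e+05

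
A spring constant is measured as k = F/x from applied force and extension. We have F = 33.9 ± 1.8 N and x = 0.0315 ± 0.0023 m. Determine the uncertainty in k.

97.2 N/m

For a monomial k ∝ F, x^-1, fractional errors add in quadrature:
  (1·δF/F)² = (1×0.0531)² = 0.00282;  (-1·δx/x)² = (-1×0.0730)² = 0.00533
δk/k = √(0.00815) = 0.0903
k = 1080 N/m, so δk = 0.0903 × 1080 = 97.2 N/m.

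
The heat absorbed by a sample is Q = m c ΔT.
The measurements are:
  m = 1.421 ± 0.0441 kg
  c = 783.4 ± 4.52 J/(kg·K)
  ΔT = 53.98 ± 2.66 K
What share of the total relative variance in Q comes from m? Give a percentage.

(δQ/Q)² = (1·δm/m)² + (1·δc/c)² + (1·δΔT/ΔT)²
  m term: (1×0.0310)² = 0.000963
  c term: (1×0.00577)² = 3.33e-05
  ΔT term: (1×0.0493)² = 0.00243
Total = 0.00342. Share from m = 0.000963/0.00342 = 0.281.

28.1%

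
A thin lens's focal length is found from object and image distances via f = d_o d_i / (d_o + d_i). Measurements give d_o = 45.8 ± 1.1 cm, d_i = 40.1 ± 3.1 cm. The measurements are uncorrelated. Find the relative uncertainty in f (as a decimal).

∂f/∂d_o = (d_i/(d_o+d_i))² = 0.218;  ∂f/∂d_i = (d_o/(d_o+d_i))² = 0.284
δf = √((∂f/∂d_o · δd_o)² + (∂f/∂d_i · δd_i)²) = √(0.0575 + 0.777) = 0.913 cm
f = 21.4 cm, so δf/f = 0.913/21.4 = 0.0427.

0.0427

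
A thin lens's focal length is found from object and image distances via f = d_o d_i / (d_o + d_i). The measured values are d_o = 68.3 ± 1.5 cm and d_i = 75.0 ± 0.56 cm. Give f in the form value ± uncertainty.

35.7 ± 0.430 cm

∂f/∂d_o = (d_i/(d_o+d_i))² = 0.274;  ∂f/∂d_i = (d_o/(d_o+d_i))² = 0.227
δf = √((∂f/∂d_o · δd_o)² + (∂f/∂d_i · δd_i)²) = √(0.169 + 0.0162) = 0.430 cm
f = 35.7 cm.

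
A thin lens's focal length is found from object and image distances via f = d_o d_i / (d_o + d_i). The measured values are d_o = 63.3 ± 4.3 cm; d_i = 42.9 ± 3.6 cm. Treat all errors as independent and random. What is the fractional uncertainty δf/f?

∂f/∂d_o = (d_i/(d_o+d_i))² = 0.163;  ∂f/∂d_i = (d_o/(d_o+d_i))² = 0.355
δf = √((∂f/∂d_o · δd_o)² + (∂f/∂d_i · δd_i)²) = √(0.492 + 1.64) = 1.46 cm
f = 25.6 cm, so δf/f = 1.46/25.6 = 0.0571.

0.0571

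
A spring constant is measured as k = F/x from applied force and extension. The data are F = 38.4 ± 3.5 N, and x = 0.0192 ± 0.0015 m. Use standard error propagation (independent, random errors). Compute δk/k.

0.120

k is a product of powers, so relative uncertainties combine in quadrature:
  (1·δF/F)² = (1×0.0911)² = 0.00831;  (-1·δx/x)² = (-1×0.0781)² = 0.00610
δk/k = √(0.0144) = 0.120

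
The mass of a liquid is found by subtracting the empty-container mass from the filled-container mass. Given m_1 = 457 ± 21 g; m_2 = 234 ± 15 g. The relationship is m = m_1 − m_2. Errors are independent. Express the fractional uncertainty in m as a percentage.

Absolute uncertainties add in quadrature for a linear combination:
  (δm_1)² = 441;  (δm_2)² = 225
δm = √(666) = 25.8 g
m = 223 g, so δm/m = 25.8/223 = 0.116.

11.6%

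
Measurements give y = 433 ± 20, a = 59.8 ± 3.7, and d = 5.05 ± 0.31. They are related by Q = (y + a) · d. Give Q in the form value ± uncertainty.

Let u = y + a = 493. δu = √(δy² + δa²) = √(400 + 13.7) = 20.3, so δu/u = 0.0413.
Q is then a monomial in u, d:
δQ/Q = √((δu/u)² + (1·δd/d)²) = √(0.00170 + 0.00377) = 0.0740
Q = 2490, so δQ = 0.0740 × 2490 = 184.

2490 ± 184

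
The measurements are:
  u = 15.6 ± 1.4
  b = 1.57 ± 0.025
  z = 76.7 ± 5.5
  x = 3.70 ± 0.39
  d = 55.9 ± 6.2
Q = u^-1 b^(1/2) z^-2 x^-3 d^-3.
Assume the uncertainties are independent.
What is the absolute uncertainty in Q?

Since Q is a product/quotient, work with relative uncertainties:
  (-1·δu/u)² = (-1×0.0897)² = 0.00805;  (½·δb/b)² = (0.5×0.0159)² = 6.34e-05;  (-2·δz/z)² = (-2×0.0717)² = 0.0206;  (-3·δx/x)² = (-3×0.105)² = 0.1000;  (-3·δd/d)² = (-3×0.111)² = 0.111
δQ/Q = √(0.239) = 0.489
Q = 1.54e-12, so δQ = 0.489 × 1.54e-12 = 7.55e-13.

7.55e-13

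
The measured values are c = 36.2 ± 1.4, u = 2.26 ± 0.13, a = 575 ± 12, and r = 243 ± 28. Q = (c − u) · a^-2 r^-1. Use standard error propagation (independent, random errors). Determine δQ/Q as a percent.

Let w = c − u = 33.9. δw = √(δc² + δu²) = √(1.96 + 0.0169) = 1.41, so δw/w = 0.0414.
Q is then a monomial in w, a, r:
δQ/Q = √((δw/w)² + (-2·δa/a)² + (-1·δr/r)²) = √(0.00172 + 0.00174 + 0.0133) = 0.129

12.9%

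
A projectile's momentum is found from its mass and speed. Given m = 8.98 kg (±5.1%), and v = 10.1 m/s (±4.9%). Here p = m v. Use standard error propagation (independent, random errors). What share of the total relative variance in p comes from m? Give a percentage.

(δp/p)² = (1·δm/m)² + (1·δv/v)²
  m term: (1×0.0510)² = 0.00260
  v term: (1×0.0490)² = 0.00240
Total = 0.00500. Share from m = 0.00260/0.00500 = 0.520.

52.0%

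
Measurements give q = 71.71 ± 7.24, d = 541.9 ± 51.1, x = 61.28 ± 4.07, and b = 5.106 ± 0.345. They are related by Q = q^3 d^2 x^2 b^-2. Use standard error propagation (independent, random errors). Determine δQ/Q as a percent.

Each factor contributes (exponent × relative error)² to (δQ/Q)²:
  (3·δq/q)² = (3×0.101)² = 0.0917;  (2·δd/d)² = (2×0.0943)² = 0.0356;  (2·δx/x)² = (2×0.0664)² = 0.0176;  (-2·δb/b)² = (-2×0.0676)² = 0.0183
δQ/Q = √(0.163) = 0.404

40.4%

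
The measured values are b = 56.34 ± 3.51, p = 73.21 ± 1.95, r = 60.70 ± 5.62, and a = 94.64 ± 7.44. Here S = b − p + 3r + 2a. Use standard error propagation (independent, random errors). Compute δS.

22.8

Each term contributes (cᵢ δxᵢ)² to (δS)²:
  (δb)² = 12.3;  (δp)² = 3.80;  (3·δr)² = 284;  (2·δa)² = 221
δS = √(522) = 22.8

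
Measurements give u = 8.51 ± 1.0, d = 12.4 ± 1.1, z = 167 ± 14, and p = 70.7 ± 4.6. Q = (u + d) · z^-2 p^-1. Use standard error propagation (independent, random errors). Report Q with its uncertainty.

Let w = u + d = 20.9. δw = √(δu² + δd²) = √(1.00 + 1.21) = 1.49, so δw/w = 0.0711.
Q is then a monomial in w, z, p:
δQ/Q = √((δw/w)² + (-2·δz/z)² + (-1·δp/p)²) = √(0.00505 + 0.0281 + 0.00423) = 0.193
Q = 1.06e-05, so δQ = 0.193 × 1.06e-05 = 2.05e-06.

(1.06 ± 0.205) × 10^-5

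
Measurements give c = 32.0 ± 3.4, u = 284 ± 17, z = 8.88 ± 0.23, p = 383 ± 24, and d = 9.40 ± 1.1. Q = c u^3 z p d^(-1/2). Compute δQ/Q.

Since Q is a product/quotient, work with relative uncertainties:
  (1·δc/c)² = (1×0.106)² = 0.0113;  (3·δu/u)² = (3×0.0599)² = 0.0322;  (1·δz/z)² = (1×0.0259)² = 0.000671;  (1·δp/p)² = (1×0.0627)² = 0.00393;  (−½·δd/d)² = (-0.5×0.117)² = 0.00342
δQ/Q = √(0.0516) = 0.227

0.227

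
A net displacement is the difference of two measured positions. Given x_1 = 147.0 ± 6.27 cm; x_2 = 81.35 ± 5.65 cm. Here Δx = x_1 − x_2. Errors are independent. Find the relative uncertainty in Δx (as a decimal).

Absolute uncertainties add in quadrature for a linear combination:
  (δx_1)² = 39.3;  (δx_2)² = 31.9
δΔx = √(71.2) = 8.44 cm
Δx = 65.65 cm, so δΔx/Δx = 8.44/65.65 = 0.129.

0.129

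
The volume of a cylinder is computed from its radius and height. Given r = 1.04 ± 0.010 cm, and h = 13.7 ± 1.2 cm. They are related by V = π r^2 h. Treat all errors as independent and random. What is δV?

V is a product of powers, so relative uncertainties combine in quadrature:
  (2·δr/r)² = (2×0.00962)² = 0.000370;  (1·δh/h)² = (1×0.0876)² = 0.00767
δV/V = √(0.00804) = 0.0897
V = 46.6 cm^3, so δV = 0.0897 × 46.6 = 4.17 cm^3.

4.17 cm^3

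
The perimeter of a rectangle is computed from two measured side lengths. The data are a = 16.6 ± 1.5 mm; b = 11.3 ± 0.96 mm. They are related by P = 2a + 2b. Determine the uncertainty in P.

Sums and differences: (δP)² = Σ (cᵢ δxᵢ)².
  (2·δa)² = 9.00;  (2·δb)² = 3.69
δP = √(12.7) = 3.56 mm

3.56 mm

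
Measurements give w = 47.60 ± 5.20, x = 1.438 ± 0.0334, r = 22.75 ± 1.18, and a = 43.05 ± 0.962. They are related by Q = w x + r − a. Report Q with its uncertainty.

48.15 ± 7.79

Let p = w·x = 68.45. δp/p = √((1·δw/w)² + (1·δx/x)²) = √(0.0119 + 0.000539) = 0.112, so δp = 7.64.
Q = p + r − a: δQ = √(δp² + δr² + δa²) = √(58.4 + 1.39 + 0.925) = 7.79
Q = 48.15.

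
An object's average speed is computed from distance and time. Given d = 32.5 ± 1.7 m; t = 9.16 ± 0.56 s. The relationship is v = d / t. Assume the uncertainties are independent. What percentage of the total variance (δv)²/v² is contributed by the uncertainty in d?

(δv/v)² = (1·δd/d)² + (-1·δt/t)²
  d term: (1×0.0523)² = 0.00274
  t term: (-1×0.0611)² = 0.00374
Total = 0.00647. Share from d = 0.00274/0.00647 = 0.423.

42.3%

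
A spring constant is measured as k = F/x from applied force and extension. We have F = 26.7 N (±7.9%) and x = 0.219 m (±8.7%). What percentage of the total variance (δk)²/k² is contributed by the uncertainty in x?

(δk/k)² = (1·δF/F)² + (-1·δx/x)²
  F term: (1×0.0790)² = 0.00624
  x term: (-1×0.0870)² = 0.00757
Total = 0.0138. Share from x = 0.00757/0.0138 = 0.548.

54.8%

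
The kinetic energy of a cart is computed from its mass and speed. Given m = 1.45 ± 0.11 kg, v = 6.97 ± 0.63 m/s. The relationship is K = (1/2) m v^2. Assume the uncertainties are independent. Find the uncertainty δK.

6.91 J

Since K is a product/quotient, work with relative uncertainties:
  (1·δm/m)² = (1×0.0759)² = 0.00576;  (2·δv/v)² = (2×0.0904)² = 0.0327
δK/K = √(0.0384) = 0.196
K = 35.2 J, so δK = 0.196 × 35.2 = 6.91 J.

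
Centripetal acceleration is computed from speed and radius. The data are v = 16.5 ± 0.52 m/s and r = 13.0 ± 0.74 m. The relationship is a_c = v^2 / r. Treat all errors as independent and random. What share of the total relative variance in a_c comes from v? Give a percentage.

55.1%

(δa_c/a_c)² = (2·δv/v)² + (-1·δr/r)²
  v term: (2×0.0315)² = 0.00397
  r term: (-1×0.0569)² = 0.00324
Total = 0.00721. Share from v = 0.00397/0.00721 = 0.551.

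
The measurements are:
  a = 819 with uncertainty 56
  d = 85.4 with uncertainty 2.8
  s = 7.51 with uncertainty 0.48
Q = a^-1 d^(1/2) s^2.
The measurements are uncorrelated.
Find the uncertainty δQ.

0.0928

Relative error in a monomial: (δQ/Q)² = Σ (nᵢ · δxᵢ/xᵢ)².
  (-1·δa/a)² = (-1×0.0684)² = 0.00468;  (½·δd/d)² = (0.5×0.0328)² = 0.000269;  (2·δs/s)² = (2×0.0639)² = 0.0163
δQ/Q = √(0.0213) = 0.146
Q = 0.636, so δQ = 0.146 × 0.636 = 0.0928.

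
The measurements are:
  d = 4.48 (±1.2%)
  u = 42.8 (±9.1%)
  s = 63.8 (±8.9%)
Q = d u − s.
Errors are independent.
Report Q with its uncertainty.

Let p = d·u = 192. δp/p = √((1·δd/d)² + (1·δu/u)²) = √(0.000144 + 0.00828) = 0.0918, so δp = 17.6.
Q = p − s: δQ = √(δp² + δs²) = √(310 + 32.2) = 18.5
Q = 128.

128 ± 18.5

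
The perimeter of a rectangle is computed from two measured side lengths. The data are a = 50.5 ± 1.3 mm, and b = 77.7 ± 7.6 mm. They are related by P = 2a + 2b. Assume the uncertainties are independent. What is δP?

15.4 mm

P is a linear combination, so absolute uncertainties add in quadrature:
  (2·δa)² = 6.76;  (2·δb)² = 231
δP = √(238) = 15.4 mm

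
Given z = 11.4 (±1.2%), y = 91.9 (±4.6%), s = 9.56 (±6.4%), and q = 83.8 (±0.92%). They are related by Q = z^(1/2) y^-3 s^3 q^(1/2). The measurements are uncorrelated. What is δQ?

For a monomial Q ∝ z^(1/2), y^-3, s^3, q^(1/2), fractional errors add in quadrature:
  (½·δz/z)² = (0.5×0.0120)² = 3.6e-05;  (-3·δy/y)² = (-3×0.0460)² = 0.0190;  (3·δs/s)² = (3×0.0640)² = 0.0369;  (½·δq/q)² = (0.5×0.00920)² = 2.12e-05
δQ/Q = √(0.0560) = 0.237
Q = 0.0348, so δQ = 0.237 × 0.0348 = 0.00823.

0.00823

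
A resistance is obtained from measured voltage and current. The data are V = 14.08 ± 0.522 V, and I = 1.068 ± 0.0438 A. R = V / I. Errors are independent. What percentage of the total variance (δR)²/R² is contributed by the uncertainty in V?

45.0%

(δR/R)² = (1·δV/V)² + (-1·δI/I)²
  V term: (1×0.0371)² = 0.00137
  I term: (-1×0.0410)² = 0.00168
Total = 0.00306. Share from V = 0.00137/0.00306 = 0.450.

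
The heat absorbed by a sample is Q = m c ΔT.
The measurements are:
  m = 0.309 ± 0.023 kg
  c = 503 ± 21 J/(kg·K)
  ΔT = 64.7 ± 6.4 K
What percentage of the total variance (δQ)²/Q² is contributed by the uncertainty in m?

32.5%

(δQ/Q)² = (1·δm/m)² + (1·δc/c)² + (1·δΔT/ΔT)²
  m term: (1×0.0744)² = 0.00554
  c term: (1×0.0417)² = 0.00174
  ΔT term: (1×0.0989)² = 0.00978
Total = 0.0171. Share from m = 0.00554/0.0171 = 0.325.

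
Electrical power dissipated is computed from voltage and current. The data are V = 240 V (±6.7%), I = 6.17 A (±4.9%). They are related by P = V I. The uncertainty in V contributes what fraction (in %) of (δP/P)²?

65.2%

(δP/P)² = (1·δV/V)² + (1·δI/I)²
  V term: (1×0.0670)² = 0.00449
  I term: (1×0.0490)² = 0.00240
Total = 0.00689. Share from V = 0.00449/0.00689 = 0.652.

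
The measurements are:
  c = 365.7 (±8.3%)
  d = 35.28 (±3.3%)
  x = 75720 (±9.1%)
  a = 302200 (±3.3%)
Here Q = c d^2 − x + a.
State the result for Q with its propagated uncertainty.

Let p = c·d^2 = 455200. δp/p = √((1·δc/c)² + (2·δd/d)²) = √(0.00689 + 0.00436) = 0.106, so δp = 48300.
Q = p − x + a: δQ = √(δp² + δx² + δa²) = √(2.33e+09 + 4.75e+07 + 9.95e+07) = 49800
Q = 681700.

681700 ± 49800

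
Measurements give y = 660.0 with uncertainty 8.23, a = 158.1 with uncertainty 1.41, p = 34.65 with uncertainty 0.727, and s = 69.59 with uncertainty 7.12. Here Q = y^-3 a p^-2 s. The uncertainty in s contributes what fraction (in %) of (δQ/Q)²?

76.4%

(δQ/Q)² = (-3·δy/y)² + (1·δa/a)² + (-2·δp/p)² + (1·δs/s)²
  y term: (-3×0.0125)² = 0.00140
  a term: (1×0.00892)² = 7.95e-05
  p term: (-2×0.0210)² = 0.00176
  s term: (1×0.102)² = 0.0105
Total = 0.0137. Share from s = 0.0105/0.0137 = 0.764.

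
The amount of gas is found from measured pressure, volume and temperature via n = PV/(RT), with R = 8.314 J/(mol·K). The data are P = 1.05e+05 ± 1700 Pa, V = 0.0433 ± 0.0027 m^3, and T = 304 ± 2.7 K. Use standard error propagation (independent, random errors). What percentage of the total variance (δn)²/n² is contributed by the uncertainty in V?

(δn/n)² = (1·δP/P)² + (1·δV/V)² + (-1·δT/T)²
  P term: (1×0.0162)² = 0.000262
  V term: (1×0.0624)² = 0.00389
  T term: (-1×0.00888)² = 7.89e-05
Total = 0.00423. Share from V = 0.00389/0.00423 = 0.919.

91.9%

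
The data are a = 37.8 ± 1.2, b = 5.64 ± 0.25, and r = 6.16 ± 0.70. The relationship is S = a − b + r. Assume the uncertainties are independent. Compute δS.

1.41

Each term contributes (cᵢ δxᵢ)² to (δS)²:
  (δa)² = 1.44;  (δb)² = 0.0625;  (δr)² = 0.490
δS = √(1.99) = 1.41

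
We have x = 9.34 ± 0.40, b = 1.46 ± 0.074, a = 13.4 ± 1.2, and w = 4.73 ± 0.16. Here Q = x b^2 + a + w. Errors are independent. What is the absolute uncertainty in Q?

2.50

Let p = x·b^2 = 19.9. δp/p = √((1·δx/x)² + (2·δb/b)²) = √(0.00183 + 0.0103) = 0.110, so δp = 2.19.
Q = p + a + w: δQ = √(δp² + δa² + δw²) = √(4.80 + 1.44 + 0.0256) = 2.50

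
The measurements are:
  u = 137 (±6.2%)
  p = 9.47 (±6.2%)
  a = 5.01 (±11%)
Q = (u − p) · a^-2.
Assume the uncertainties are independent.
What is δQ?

Let w = u − p = 128. δw = √(δu² + δp²) = √(72.1 + 0.345) = 8.51, so δw/w = 0.0668.
Q is then a monomial in w, a:
δQ/Q = √((δw/w)² + (-2·δa/a)²) = √(0.00446 + 0.0484) = 0.230
Q = 5.08, so δQ = 0.230 × 5.08 = 1.17.

1.17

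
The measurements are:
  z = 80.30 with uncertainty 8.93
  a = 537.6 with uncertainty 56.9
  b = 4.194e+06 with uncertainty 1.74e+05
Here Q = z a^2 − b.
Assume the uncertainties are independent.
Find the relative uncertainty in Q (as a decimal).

Let p = z·a^2 = 2.321e+07. δp/p = √((1·δz/z)² + (2·δa/a)²) = √(0.0124 + 0.0448) = 0.239, so δp = 5.55e+06.
Q = p − b: δQ = √(δp² + δb²) = √(3.08e+13 + 3.03e+10) = 5.55e+06
Q = 1.901e+07, so δQ/Q = 5.55e+06/1.901e+07 = 0.292.

0.292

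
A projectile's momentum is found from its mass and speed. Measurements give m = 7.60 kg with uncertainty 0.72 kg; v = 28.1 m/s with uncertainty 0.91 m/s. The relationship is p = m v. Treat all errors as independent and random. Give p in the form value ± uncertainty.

214 ± 21.4 kg·m/s

Products/powers → add relative errors in quadrature, weighted by exponent:
  (1·δm/m)² = (1×0.0947)² = 0.00898;  (1·δv/v)² = (1×0.0324)² = 0.00105
δp/p = √(0.0100) = 0.100
p = 214 kg·m/s, so δp = 0.100 × 214 = 21.4 kg·m/s.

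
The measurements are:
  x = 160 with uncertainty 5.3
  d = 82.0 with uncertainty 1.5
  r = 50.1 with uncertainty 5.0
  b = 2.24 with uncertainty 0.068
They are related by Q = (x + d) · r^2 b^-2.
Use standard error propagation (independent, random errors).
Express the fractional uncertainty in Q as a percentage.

21.0%

Let u = x + d = 242. δu = √(δx² + δd²) = √(28.1 + 2.25) = 5.51, so δu/u = 0.0228.
Q is then a monomial in u, r, b:
δQ/Q = √((δu/u)² + (2·δr/r)² + (-2·δb/b)²) = √(0.000518 + 0.0398 + 0.00369) = 0.210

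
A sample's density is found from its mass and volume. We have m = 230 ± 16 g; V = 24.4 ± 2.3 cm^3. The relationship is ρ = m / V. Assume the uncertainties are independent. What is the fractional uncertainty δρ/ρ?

0.117

Relative error in a monomial: (δρ/ρ)² = Σ (nᵢ · δxᵢ/xᵢ)².
  (1·δm/m)² = (1×0.0696)² = 0.00484;  (-1·δV/V)² = (-1×0.0943)² = 0.00889
δρ/ρ = √(0.0137) = 0.117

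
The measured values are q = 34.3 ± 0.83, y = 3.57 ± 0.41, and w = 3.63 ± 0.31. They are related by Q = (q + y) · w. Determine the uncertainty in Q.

12.2

Let u = q + y = 37.9. δu = √(δq² + δy²) = √(0.689 + 0.168) = 0.926, so δu/u = 0.0244.
Q is then a monomial in u, w:
δQ/Q = √((δu/u)² + (1·δw/w)²) = √(0.000598 + 0.00729) = 0.0888
Q = 137, so δQ = 0.0888 × 137 = 12.2.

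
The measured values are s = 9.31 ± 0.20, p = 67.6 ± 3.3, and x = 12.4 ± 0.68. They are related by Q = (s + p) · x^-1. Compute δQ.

Let u = s + p = 76.9. δu = √(δs² + δp²) = √(0.0400 + 10.9) = 3.31, so δu/u = 0.0430.
Q is then a monomial in u, x:
δQ/Q = √((δu/u)² + (-1·δx/x)²) = √(0.00185 + 0.00301) = 0.0697
Q = 6.20, so δQ = 0.0697 × 6.20 = 0.432.

0.432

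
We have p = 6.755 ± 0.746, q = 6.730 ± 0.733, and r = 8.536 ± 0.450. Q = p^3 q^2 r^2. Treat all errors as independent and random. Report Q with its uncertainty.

For a monomial Q ∝ p^3, q^2, r^2, fractional errors add in quadrature:
  (3·δp/p)² = (3×0.110)² = 0.110;  (2·δq/q)² = (2×0.109)² = 0.0475;  (2·δr/r)² = (2×0.0527)² = 0.0111
δQ/Q = √(0.168) = 0.410
Q = 1.017e+06, so δQ = 0.410 × 1.017e+06 = 4.17e+05.

(1.017 ± 0.417) × 10^6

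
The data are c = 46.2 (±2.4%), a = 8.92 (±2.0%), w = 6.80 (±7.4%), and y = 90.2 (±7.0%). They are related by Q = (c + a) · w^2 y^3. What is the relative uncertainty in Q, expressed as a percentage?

25.8%

Let u = c + a = 55.1. δu = √(δc² + δa²) = √(1.23 + 0.0318) = 1.12, so δu/u = 0.0204.
Q is then a monomial in u, w, y:
δQ/Q = √((δu/u)² + (2·δw/w)² + (3·δy/y)²) = √(0.000415 + 0.0219 + 0.0441) = 0.258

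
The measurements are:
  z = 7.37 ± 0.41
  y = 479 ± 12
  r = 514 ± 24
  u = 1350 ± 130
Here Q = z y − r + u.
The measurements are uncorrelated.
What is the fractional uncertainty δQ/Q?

Let p = z·y = 3530. δp/p = √((1·δz/z)² + (1·δy/y)²) = √(0.00309 + 0.000628) = 0.0610, so δp = 215.
Q = p − r + u: δQ = √(δp² + δr² + δu²) = √(46400 + 576 + 16900) = 253
Q = 4370, so δQ/Q = 253/4370 = 0.0579.

0.0579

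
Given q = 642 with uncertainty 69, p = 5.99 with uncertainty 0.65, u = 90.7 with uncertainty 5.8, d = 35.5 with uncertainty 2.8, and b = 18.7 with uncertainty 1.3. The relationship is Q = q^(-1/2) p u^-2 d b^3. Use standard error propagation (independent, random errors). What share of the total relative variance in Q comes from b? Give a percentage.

53.9%

(δQ/Q)² = (−½·δq/q)² + (1·δp/p)² + (-2·δu/u)² + (1·δd/d)² + (3·δb/b)²
  q term: (-0.5×0.107)² = 0.00289
  p term: (1×0.109)² = 0.0118
  u term: (-2×0.0639)² = 0.0164
  d term: (1×0.0789)² = 0.00622
  b term: (3×0.0695)² = 0.0435
Total = 0.0807. Share from b = 0.0435/0.0807 = 0.539.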